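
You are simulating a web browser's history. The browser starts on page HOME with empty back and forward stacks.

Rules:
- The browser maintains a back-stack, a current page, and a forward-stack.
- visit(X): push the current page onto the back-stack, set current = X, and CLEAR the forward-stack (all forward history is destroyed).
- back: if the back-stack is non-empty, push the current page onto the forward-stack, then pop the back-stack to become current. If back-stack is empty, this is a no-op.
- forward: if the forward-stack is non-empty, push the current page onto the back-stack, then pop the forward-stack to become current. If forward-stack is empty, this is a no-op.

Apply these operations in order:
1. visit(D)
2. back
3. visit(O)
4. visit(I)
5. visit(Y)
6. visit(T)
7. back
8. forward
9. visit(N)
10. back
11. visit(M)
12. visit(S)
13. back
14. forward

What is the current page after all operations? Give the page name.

After 1 (visit(D)): cur=D back=1 fwd=0
After 2 (back): cur=HOME back=0 fwd=1
After 3 (visit(O)): cur=O back=1 fwd=0
After 4 (visit(I)): cur=I back=2 fwd=0
After 5 (visit(Y)): cur=Y back=3 fwd=0
After 6 (visit(T)): cur=T back=4 fwd=0
After 7 (back): cur=Y back=3 fwd=1
After 8 (forward): cur=T back=4 fwd=0
After 9 (visit(N)): cur=N back=5 fwd=0
After 10 (back): cur=T back=4 fwd=1
After 11 (visit(M)): cur=M back=5 fwd=0
After 12 (visit(S)): cur=S back=6 fwd=0
After 13 (back): cur=M back=5 fwd=1
After 14 (forward): cur=S back=6 fwd=0

Answer: S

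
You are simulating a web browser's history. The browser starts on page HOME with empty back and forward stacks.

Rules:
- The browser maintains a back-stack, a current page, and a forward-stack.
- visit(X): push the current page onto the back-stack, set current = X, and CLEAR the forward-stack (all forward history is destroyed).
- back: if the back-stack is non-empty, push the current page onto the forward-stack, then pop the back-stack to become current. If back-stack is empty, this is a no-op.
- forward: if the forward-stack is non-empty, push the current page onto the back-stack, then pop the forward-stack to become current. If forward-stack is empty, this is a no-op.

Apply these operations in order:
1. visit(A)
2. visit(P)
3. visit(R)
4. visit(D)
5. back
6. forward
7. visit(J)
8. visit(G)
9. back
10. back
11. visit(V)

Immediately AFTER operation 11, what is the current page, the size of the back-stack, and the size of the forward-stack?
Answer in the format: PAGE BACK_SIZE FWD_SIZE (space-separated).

After 1 (visit(A)): cur=A back=1 fwd=0
After 2 (visit(P)): cur=P back=2 fwd=0
After 3 (visit(R)): cur=R back=3 fwd=0
After 4 (visit(D)): cur=D back=4 fwd=0
After 5 (back): cur=R back=3 fwd=1
After 6 (forward): cur=D back=4 fwd=0
After 7 (visit(J)): cur=J back=5 fwd=0
After 8 (visit(G)): cur=G back=6 fwd=0
After 9 (back): cur=J back=5 fwd=1
After 10 (back): cur=D back=4 fwd=2
After 11 (visit(V)): cur=V back=5 fwd=0

V 5 0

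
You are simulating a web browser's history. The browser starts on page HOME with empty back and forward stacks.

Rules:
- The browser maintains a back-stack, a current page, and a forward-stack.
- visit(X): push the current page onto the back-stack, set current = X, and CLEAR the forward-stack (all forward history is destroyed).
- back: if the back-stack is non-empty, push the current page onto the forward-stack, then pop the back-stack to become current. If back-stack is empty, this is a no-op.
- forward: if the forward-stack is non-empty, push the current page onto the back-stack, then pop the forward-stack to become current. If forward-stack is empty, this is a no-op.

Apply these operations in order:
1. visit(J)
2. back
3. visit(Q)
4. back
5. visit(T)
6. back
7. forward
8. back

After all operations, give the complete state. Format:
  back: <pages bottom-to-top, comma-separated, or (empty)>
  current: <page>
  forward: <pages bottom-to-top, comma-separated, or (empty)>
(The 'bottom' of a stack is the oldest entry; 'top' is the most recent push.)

Answer: back: (empty)
current: HOME
forward: T

Derivation:
After 1 (visit(J)): cur=J back=1 fwd=0
After 2 (back): cur=HOME back=0 fwd=1
After 3 (visit(Q)): cur=Q back=1 fwd=0
After 4 (back): cur=HOME back=0 fwd=1
After 5 (visit(T)): cur=T back=1 fwd=0
After 6 (back): cur=HOME back=0 fwd=1
After 7 (forward): cur=T back=1 fwd=0
After 8 (back): cur=HOME back=0 fwd=1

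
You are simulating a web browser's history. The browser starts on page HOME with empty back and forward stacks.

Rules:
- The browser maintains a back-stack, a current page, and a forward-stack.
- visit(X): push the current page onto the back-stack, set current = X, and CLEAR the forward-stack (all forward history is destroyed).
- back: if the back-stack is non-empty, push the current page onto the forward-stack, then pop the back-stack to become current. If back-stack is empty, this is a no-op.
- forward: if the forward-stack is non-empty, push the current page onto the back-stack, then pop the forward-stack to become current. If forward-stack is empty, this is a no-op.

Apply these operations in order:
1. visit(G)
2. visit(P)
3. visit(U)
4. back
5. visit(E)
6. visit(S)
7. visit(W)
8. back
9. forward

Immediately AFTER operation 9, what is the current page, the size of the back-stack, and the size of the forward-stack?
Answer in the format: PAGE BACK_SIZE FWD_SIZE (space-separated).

After 1 (visit(G)): cur=G back=1 fwd=0
After 2 (visit(P)): cur=P back=2 fwd=0
After 3 (visit(U)): cur=U back=3 fwd=0
After 4 (back): cur=P back=2 fwd=1
After 5 (visit(E)): cur=E back=3 fwd=0
After 6 (visit(S)): cur=S back=4 fwd=0
After 7 (visit(W)): cur=W back=5 fwd=0
After 8 (back): cur=S back=4 fwd=1
After 9 (forward): cur=W back=5 fwd=0

W 5 0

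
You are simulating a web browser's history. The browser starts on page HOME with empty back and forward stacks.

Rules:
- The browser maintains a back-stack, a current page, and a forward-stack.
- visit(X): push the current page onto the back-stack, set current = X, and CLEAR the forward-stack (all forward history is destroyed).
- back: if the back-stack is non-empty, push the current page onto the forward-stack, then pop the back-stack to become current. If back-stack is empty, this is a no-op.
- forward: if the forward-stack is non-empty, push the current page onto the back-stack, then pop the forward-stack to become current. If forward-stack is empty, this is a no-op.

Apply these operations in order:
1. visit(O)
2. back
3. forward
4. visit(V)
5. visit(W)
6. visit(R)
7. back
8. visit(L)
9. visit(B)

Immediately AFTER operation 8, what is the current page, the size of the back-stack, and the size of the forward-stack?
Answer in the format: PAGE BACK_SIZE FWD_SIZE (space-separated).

After 1 (visit(O)): cur=O back=1 fwd=0
After 2 (back): cur=HOME back=0 fwd=1
After 3 (forward): cur=O back=1 fwd=0
After 4 (visit(V)): cur=V back=2 fwd=0
After 5 (visit(W)): cur=W back=3 fwd=0
After 6 (visit(R)): cur=R back=4 fwd=0
After 7 (back): cur=W back=3 fwd=1
After 8 (visit(L)): cur=L back=4 fwd=0

L 4 0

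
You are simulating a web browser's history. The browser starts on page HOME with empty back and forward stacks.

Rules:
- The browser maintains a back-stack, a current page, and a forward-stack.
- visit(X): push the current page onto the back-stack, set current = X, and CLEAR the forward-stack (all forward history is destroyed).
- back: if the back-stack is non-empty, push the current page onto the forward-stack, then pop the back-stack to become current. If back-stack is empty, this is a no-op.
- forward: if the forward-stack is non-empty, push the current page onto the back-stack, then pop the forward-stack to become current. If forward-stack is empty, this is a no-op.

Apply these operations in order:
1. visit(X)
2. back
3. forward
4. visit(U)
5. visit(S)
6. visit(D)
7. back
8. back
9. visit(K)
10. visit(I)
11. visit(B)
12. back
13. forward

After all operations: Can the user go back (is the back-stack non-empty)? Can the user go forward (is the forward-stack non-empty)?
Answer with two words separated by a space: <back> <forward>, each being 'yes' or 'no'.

After 1 (visit(X)): cur=X back=1 fwd=0
After 2 (back): cur=HOME back=0 fwd=1
After 3 (forward): cur=X back=1 fwd=0
After 4 (visit(U)): cur=U back=2 fwd=0
After 5 (visit(S)): cur=S back=3 fwd=0
After 6 (visit(D)): cur=D back=4 fwd=0
After 7 (back): cur=S back=3 fwd=1
After 8 (back): cur=U back=2 fwd=2
After 9 (visit(K)): cur=K back=3 fwd=0
After 10 (visit(I)): cur=I back=4 fwd=0
After 11 (visit(B)): cur=B back=5 fwd=0
After 12 (back): cur=I back=4 fwd=1
After 13 (forward): cur=B back=5 fwd=0

Answer: yes no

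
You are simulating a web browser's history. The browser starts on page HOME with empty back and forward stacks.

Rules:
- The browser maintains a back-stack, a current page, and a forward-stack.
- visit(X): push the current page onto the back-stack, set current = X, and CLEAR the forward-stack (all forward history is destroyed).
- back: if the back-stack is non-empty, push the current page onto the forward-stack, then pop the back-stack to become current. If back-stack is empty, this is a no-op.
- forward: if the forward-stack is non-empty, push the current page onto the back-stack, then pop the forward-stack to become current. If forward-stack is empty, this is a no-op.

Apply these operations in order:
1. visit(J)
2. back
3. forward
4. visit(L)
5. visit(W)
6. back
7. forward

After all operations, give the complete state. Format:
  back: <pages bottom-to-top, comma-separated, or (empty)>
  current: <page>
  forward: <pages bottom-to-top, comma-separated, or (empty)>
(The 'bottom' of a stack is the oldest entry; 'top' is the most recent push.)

Answer: back: HOME,J,L
current: W
forward: (empty)

Derivation:
After 1 (visit(J)): cur=J back=1 fwd=0
After 2 (back): cur=HOME back=0 fwd=1
After 3 (forward): cur=J back=1 fwd=0
After 4 (visit(L)): cur=L back=2 fwd=0
After 5 (visit(W)): cur=W back=3 fwd=0
After 6 (back): cur=L back=2 fwd=1
After 7 (forward): cur=W back=3 fwd=0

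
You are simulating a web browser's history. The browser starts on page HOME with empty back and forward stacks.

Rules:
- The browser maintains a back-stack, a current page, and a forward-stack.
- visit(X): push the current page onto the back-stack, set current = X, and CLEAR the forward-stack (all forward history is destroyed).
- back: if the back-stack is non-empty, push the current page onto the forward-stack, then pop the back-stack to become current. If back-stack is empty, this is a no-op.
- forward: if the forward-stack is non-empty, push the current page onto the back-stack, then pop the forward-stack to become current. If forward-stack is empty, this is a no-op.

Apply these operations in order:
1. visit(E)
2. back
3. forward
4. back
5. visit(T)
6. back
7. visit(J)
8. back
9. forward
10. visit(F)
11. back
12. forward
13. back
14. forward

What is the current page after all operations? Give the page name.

After 1 (visit(E)): cur=E back=1 fwd=0
After 2 (back): cur=HOME back=0 fwd=1
After 3 (forward): cur=E back=1 fwd=0
After 4 (back): cur=HOME back=0 fwd=1
After 5 (visit(T)): cur=T back=1 fwd=0
After 6 (back): cur=HOME back=0 fwd=1
After 7 (visit(J)): cur=J back=1 fwd=0
After 8 (back): cur=HOME back=0 fwd=1
After 9 (forward): cur=J back=1 fwd=0
After 10 (visit(F)): cur=F back=2 fwd=0
After 11 (back): cur=J back=1 fwd=1
After 12 (forward): cur=F back=2 fwd=0
After 13 (back): cur=J back=1 fwd=1
After 14 (forward): cur=F back=2 fwd=0

Answer: F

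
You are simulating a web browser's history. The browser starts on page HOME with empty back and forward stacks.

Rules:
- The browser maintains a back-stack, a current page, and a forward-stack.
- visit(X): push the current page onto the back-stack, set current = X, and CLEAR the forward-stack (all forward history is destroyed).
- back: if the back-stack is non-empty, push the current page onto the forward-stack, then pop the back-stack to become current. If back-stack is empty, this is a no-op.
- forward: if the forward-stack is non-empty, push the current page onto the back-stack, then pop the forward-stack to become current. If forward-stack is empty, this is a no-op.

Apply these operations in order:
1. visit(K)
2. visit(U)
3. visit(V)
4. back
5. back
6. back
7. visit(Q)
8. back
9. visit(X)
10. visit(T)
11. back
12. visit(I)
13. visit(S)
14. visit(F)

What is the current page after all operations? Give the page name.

Answer: F

Derivation:
After 1 (visit(K)): cur=K back=1 fwd=0
After 2 (visit(U)): cur=U back=2 fwd=0
After 3 (visit(V)): cur=V back=3 fwd=0
After 4 (back): cur=U back=2 fwd=1
After 5 (back): cur=K back=1 fwd=2
After 6 (back): cur=HOME back=0 fwd=3
After 7 (visit(Q)): cur=Q back=1 fwd=0
After 8 (back): cur=HOME back=0 fwd=1
After 9 (visit(X)): cur=X back=1 fwd=0
After 10 (visit(T)): cur=T back=2 fwd=0
After 11 (back): cur=X back=1 fwd=1
After 12 (visit(I)): cur=I back=2 fwd=0
After 13 (visit(S)): cur=S back=3 fwd=0
After 14 (visit(F)): cur=F back=4 fwd=0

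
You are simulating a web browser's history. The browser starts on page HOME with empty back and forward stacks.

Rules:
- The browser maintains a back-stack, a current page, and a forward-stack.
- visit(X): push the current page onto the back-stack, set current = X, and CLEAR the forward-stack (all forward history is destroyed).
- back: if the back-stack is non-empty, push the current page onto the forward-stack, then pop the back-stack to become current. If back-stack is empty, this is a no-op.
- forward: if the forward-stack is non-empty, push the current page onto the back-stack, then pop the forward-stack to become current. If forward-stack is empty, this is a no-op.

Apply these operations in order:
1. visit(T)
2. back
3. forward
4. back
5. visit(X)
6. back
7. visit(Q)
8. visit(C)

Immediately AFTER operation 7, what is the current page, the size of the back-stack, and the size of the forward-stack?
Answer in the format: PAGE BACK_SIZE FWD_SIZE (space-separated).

After 1 (visit(T)): cur=T back=1 fwd=0
After 2 (back): cur=HOME back=0 fwd=1
After 3 (forward): cur=T back=1 fwd=0
After 4 (back): cur=HOME back=0 fwd=1
After 5 (visit(X)): cur=X back=1 fwd=0
After 6 (back): cur=HOME back=0 fwd=1
After 7 (visit(Q)): cur=Q back=1 fwd=0

Q 1 0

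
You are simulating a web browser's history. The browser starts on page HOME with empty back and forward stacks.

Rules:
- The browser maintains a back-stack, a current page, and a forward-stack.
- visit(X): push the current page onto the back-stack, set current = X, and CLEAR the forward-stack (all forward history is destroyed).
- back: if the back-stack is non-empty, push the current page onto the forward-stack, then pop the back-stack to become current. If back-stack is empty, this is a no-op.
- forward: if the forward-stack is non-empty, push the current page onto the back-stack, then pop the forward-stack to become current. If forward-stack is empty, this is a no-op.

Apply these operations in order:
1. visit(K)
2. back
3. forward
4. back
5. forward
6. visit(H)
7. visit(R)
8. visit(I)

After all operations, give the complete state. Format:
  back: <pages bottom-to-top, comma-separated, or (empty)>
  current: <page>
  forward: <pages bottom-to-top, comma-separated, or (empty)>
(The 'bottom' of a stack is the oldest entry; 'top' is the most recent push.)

Answer: back: HOME,K,H,R
current: I
forward: (empty)

Derivation:
After 1 (visit(K)): cur=K back=1 fwd=0
After 2 (back): cur=HOME back=0 fwd=1
After 3 (forward): cur=K back=1 fwd=0
After 4 (back): cur=HOME back=0 fwd=1
After 5 (forward): cur=K back=1 fwd=0
After 6 (visit(H)): cur=H back=2 fwd=0
After 7 (visit(R)): cur=R back=3 fwd=0
After 8 (visit(I)): cur=I back=4 fwd=0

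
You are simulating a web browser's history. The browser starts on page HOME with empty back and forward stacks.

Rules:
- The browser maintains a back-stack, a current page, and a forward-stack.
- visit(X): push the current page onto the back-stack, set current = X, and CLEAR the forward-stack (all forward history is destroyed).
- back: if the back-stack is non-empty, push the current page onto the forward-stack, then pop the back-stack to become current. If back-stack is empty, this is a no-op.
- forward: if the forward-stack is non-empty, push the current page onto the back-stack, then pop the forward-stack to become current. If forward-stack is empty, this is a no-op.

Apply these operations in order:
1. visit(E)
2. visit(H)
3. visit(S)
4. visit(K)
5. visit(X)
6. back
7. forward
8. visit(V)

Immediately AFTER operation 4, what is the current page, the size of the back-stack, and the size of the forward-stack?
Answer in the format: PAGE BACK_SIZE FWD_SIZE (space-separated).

After 1 (visit(E)): cur=E back=1 fwd=0
After 2 (visit(H)): cur=H back=2 fwd=0
After 3 (visit(S)): cur=S back=3 fwd=0
After 4 (visit(K)): cur=K back=4 fwd=0

K 4 0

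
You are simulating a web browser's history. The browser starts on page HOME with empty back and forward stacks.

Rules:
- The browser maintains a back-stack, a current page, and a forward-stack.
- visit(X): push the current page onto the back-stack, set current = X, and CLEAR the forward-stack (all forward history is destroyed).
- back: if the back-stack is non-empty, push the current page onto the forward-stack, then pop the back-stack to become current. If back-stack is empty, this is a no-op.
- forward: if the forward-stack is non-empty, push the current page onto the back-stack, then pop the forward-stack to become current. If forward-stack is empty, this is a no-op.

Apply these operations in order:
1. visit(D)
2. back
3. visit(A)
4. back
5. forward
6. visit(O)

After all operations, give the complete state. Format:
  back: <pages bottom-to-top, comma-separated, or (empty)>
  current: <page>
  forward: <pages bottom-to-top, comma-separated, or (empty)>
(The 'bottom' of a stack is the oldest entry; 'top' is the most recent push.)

After 1 (visit(D)): cur=D back=1 fwd=0
After 2 (back): cur=HOME back=0 fwd=1
After 3 (visit(A)): cur=A back=1 fwd=0
After 4 (back): cur=HOME back=0 fwd=1
After 5 (forward): cur=A back=1 fwd=0
After 6 (visit(O)): cur=O back=2 fwd=0

Answer: back: HOME,A
current: O
forward: (empty)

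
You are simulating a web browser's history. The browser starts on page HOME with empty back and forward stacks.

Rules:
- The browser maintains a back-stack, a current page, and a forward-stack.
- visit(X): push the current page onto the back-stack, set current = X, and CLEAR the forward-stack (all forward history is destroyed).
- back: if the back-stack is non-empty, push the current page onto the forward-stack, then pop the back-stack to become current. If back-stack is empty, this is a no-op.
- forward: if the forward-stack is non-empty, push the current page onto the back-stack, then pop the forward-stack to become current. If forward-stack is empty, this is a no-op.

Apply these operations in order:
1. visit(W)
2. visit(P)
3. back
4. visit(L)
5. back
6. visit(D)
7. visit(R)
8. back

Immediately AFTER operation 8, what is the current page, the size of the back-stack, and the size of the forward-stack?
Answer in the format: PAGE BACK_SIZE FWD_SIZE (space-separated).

After 1 (visit(W)): cur=W back=1 fwd=0
After 2 (visit(P)): cur=P back=2 fwd=0
After 3 (back): cur=W back=1 fwd=1
After 4 (visit(L)): cur=L back=2 fwd=0
After 5 (back): cur=W back=1 fwd=1
After 6 (visit(D)): cur=D back=2 fwd=0
After 7 (visit(R)): cur=R back=3 fwd=0
After 8 (back): cur=D back=2 fwd=1

D 2 1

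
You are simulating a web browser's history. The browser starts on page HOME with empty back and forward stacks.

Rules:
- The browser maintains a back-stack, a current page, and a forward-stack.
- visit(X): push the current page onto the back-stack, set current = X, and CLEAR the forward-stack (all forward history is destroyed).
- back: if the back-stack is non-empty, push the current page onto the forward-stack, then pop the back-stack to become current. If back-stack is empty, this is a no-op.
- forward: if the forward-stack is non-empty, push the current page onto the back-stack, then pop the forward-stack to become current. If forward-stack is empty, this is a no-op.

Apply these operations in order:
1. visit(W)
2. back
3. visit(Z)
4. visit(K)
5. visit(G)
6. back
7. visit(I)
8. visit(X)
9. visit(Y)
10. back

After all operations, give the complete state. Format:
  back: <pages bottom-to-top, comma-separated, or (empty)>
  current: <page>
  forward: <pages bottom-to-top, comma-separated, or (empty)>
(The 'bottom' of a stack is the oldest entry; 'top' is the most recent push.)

After 1 (visit(W)): cur=W back=1 fwd=0
After 2 (back): cur=HOME back=0 fwd=1
After 3 (visit(Z)): cur=Z back=1 fwd=0
After 4 (visit(K)): cur=K back=2 fwd=0
After 5 (visit(G)): cur=G back=3 fwd=0
After 6 (back): cur=K back=2 fwd=1
After 7 (visit(I)): cur=I back=3 fwd=0
After 8 (visit(X)): cur=X back=4 fwd=0
After 9 (visit(Y)): cur=Y back=5 fwd=0
After 10 (back): cur=X back=4 fwd=1

Answer: back: HOME,Z,K,I
current: X
forward: Y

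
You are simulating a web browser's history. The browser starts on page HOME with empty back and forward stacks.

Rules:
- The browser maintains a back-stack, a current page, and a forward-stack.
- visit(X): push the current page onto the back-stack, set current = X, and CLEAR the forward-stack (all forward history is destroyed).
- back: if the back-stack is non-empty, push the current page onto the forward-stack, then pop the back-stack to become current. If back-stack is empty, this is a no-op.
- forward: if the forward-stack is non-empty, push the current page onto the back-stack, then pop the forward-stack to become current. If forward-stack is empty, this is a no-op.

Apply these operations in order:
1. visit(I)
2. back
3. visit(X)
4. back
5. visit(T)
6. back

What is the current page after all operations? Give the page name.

Answer: HOME

Derivation:
After 1 (visit(I)): cur=I back=1 fwd=0
After 2 (back): cur=HOME back=0 fwd=1
After 3 (visit(X)): cur=X back=1 fwd=0
After 4 (back): cur=HOME back=0 fwd=1
After 5 (visit(T)): cur=T back=1 fwd=0
After 6 (back): cur=HOME back=0 fwd=1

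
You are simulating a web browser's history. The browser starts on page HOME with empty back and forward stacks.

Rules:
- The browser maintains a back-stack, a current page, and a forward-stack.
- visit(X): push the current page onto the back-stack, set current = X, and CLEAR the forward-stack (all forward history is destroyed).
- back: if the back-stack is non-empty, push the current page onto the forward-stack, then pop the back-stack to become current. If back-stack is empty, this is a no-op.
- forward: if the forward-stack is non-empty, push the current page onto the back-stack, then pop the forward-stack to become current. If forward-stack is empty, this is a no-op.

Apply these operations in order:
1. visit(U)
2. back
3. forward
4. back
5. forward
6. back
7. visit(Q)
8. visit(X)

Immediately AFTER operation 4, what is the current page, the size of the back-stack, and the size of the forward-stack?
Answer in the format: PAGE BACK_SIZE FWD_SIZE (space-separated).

After 1 (visit(U)): cur=U back=1 fwd=0
After 2 (back): cur=HOME back=0 fwd=1
After 3 (forward): cur=U back=1 fwd=0
After 4 (back): cur=HOME back=0 fwd=1

HOME 0 1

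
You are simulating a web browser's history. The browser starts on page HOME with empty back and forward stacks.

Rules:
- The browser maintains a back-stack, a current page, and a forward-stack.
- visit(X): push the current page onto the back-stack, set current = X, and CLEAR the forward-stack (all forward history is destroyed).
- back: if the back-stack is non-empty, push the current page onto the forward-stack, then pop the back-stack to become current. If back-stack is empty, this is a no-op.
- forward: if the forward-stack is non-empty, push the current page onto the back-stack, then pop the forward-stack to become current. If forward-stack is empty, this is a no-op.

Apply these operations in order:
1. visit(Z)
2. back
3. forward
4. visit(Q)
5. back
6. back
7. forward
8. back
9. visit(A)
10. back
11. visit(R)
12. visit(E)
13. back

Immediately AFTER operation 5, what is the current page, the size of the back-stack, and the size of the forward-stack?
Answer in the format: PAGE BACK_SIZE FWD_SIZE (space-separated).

After 1 (visit(Z)): cur=Z back=1 fwd=0
After 2 (back): cur=HOME back=0 fwd=1
After 3 (forward): cur=Z back=1 fwd=0
After 4 (visit(Q)): cur=Q back=2 fwd=0
After 5 (back): cur=Z back=1 fwd=1

Z 1 1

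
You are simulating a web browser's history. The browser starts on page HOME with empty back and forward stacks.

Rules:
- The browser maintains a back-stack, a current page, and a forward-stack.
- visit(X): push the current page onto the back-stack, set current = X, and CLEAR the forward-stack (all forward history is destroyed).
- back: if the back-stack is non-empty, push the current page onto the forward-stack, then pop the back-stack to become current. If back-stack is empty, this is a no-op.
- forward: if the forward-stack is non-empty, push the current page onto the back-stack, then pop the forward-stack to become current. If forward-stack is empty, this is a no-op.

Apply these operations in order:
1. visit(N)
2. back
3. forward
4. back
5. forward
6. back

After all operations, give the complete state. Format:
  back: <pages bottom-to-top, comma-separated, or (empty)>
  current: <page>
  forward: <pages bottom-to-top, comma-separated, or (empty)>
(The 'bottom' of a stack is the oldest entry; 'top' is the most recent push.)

After 1 (visit(N)): cur=N back=1 fwd=0
After 2 (back): cur=HOME back=0 fwd=1
After 3 (forward): cur=N back=1 fwd=0
After 4 (back): cur=HOME back=0 fwd=1
After 5 (forward): cur=N back=1 fwd=0
After 6 (back): cur=HOME back=0 fwd=1

Answer: back: (empty)
current: HOME
forward: N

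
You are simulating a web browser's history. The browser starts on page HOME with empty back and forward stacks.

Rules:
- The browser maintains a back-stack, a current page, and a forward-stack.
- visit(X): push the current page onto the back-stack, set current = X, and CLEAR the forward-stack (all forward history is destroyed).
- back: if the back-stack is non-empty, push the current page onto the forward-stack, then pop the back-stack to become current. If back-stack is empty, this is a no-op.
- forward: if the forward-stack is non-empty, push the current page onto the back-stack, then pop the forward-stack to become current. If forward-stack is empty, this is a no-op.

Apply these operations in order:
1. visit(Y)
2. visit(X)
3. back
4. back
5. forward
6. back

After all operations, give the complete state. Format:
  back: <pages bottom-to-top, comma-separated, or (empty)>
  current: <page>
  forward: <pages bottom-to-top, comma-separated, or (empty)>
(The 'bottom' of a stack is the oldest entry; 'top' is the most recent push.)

Answer: back: (empty)
current: HOME
forward: X,Y

Derivation:
After 1 (visit(Y)): cur=Y back=1 fwd=0
After 2 (visit(X)): cur=X back=2 fwd=0
After 3 (back): cur=Y back=1 fwd=1
After 4 (back): cur=HOME back=0 fwd=2
After 5 (forward): cur=Y back=1 fwd=1
After 6 (back): cur=HOME back=0 fwd=2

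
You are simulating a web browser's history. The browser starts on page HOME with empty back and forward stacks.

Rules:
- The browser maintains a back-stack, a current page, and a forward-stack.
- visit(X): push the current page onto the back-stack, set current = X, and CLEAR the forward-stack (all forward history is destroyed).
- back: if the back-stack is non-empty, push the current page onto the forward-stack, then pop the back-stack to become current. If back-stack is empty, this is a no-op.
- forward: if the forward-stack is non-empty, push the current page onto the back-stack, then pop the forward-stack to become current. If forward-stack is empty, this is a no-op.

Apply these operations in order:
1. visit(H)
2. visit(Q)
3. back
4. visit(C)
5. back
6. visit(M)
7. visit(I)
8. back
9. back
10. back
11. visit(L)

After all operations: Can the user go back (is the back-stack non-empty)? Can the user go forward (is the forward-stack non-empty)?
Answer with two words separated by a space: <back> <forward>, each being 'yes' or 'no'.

After 1 (visit(H)): cur=H back=1 fwd=0
After 2 (visit(Q)): cur=Q back=2 fwd=0
After 3 (back): cur=H back=1 fwd=1
After 4 (visit(C)): cur=C back=2 fwd=0
After 5 (back): cur=H back=1 fwd=1
After 6 (visit(M)): cur=M back=2 fwd=0
After 7 (visit(I)): cur=I back=3 fwd=0
After 8 (back): cur=M back=2 fwd=1
After 9 (back): cur=H back=1 fwd=2
After 10 (back): cur=HOME back=0 fwd=3
After 11 (visit(L)): cur=L back=1 fwd=0

Answer: yes no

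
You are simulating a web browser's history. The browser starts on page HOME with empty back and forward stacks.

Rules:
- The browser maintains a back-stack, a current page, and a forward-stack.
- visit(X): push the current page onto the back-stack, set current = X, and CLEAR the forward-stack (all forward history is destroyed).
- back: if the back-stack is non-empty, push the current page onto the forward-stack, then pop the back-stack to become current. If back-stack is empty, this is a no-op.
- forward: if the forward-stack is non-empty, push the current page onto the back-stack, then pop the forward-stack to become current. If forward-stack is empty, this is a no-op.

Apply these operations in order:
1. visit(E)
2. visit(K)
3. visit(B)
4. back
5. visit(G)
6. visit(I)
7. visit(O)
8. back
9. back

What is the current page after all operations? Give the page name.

After 1 (visit(E)): cur=E back=1 fwd=0
After 2 (visit(K)): cur=K back=2 fwd=0
After 3 (visit(B)): cur=B back=3 fwd=0
After 4 (back): cur=K back=2 fwd=1
After 5 (visit(G)): cur=G back=3 fwd=0
After 6 (visit(I)): cur=I back=4 fwd=0
After 7 (visit(O)): cur=O back=5 fwd=0
After 8 (back): cur=I back=4 fwd=1
After 9 (back): cur=G back=3 fwd=2

Answer: G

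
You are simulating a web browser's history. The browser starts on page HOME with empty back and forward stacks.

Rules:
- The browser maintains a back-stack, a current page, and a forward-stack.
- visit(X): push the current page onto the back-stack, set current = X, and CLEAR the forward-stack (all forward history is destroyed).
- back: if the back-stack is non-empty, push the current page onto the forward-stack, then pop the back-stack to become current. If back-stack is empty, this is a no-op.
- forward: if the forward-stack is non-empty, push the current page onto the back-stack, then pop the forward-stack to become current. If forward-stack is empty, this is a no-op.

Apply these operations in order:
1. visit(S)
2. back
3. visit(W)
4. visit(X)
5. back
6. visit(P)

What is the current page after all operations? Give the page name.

After 1 (visit(S)): cur=S back=1 fwd=0
After 2 (back): cur=HOME back=0 fwd=1
After 3 (visit(W)): cur=W back=1 fwd=0
After 4 (visit(X)): cur=X back=2 fwd=0
After 5 (back): cur=W back=1 fwd=1
After 6 (visit(P)): cur=P back=2 fwd=0

Answer: P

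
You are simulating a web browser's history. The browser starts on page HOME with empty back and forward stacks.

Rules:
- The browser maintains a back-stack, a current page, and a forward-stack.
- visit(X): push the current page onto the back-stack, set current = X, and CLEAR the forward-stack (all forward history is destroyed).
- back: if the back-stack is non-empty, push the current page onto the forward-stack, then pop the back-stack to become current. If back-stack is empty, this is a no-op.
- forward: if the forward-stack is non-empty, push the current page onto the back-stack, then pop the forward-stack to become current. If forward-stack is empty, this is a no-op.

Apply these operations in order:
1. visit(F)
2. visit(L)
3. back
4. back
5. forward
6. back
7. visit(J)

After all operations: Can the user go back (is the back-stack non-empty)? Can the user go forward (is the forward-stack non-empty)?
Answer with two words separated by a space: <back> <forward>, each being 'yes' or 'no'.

After 1 (visit(F)): cur=F back=1 fwd=0
After 2 (visit(L)): cur=L back=2 fwd=0
After 3 (back): cur=F back=1 fwd=1
After 4 (back): cur=HOME back=0 fwd=2
After 5 (forward): cur=F back=1 fwd=1
After 6 (back): cur=HOME back=0 fwd=2
After 7 (visit(J)): cur=J back=1 fwd=0

Answer: yes no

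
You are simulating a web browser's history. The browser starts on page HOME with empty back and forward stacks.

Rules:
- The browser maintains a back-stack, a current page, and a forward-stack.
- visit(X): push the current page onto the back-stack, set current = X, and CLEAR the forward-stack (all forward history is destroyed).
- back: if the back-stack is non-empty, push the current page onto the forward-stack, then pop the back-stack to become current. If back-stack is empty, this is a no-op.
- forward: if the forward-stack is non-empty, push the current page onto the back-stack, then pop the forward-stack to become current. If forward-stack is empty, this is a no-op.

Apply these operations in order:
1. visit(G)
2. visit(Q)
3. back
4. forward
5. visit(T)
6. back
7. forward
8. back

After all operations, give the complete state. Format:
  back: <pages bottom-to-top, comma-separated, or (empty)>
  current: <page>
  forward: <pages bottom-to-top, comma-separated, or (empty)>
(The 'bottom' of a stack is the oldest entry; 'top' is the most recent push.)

After 1 (visit(G)): cur=G back=1 fwd=0
After 2 (visit(Q)): cur=Q back=2 fwd=0
After 3 (back): cur=G back=1 fwd=1
After 4 (forward): cur=Q back=2 fwd=0
After 5 (visit(T)): cur=T back=3 fwd=0
After 6 (back): cur=Q back=2 fwd=1
After 7 (forward): cur=T back=3 fwd=0
After 8 (back): cur=Q back=2 fwd=1

Answer: back: HOME,G
current: Q
forward: T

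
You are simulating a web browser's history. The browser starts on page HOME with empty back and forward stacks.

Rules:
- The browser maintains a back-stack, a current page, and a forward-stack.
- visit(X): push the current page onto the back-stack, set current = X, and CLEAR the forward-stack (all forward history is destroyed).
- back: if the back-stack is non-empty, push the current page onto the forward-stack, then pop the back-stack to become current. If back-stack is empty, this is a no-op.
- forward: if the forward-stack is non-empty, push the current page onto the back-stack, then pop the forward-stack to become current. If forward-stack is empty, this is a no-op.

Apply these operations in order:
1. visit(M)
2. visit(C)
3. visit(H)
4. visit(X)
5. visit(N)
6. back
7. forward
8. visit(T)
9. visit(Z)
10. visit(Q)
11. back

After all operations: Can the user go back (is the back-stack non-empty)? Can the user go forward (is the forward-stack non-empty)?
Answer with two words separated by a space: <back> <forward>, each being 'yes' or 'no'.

After 1 (visit(M)): cur=M back=1 fwd=0
After 2 (visit(C)): cur=C back=2 fwd=0
After 3 (visit(H)): cur=H back=3 fwd=0
After 4 (visit(X)): cur=X back=4 fwd=0
After 5 (visit(N)): cur=N back=5 fwd=0
After 6 (back): cur=X back=4 fwd=1
After 7 (forward): cur=N back=5 fwd=0
After 8 (visit(T)): cur=T back=6 fwd=0
After 9 (visit(Z)): cur=Z back=7 fwd=0
After 10 (visit(Q)): cur=Q back=8 fwd=0
After 11 (back): cur=Z back=7 fwd=1

Answer: yes yes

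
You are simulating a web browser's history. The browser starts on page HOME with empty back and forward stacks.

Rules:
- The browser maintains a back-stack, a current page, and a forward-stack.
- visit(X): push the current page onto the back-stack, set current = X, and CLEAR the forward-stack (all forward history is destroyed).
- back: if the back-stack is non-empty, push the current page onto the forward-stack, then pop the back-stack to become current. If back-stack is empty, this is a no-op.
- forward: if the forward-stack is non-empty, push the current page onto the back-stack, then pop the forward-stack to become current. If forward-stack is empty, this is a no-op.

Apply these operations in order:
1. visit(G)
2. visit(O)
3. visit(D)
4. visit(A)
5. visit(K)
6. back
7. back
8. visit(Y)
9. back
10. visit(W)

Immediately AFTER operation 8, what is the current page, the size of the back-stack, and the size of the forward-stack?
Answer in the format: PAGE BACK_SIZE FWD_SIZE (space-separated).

After 1 (visit(G)): cur=G back=1 fwd=0
After 2 (visit(O)): cur=O back=2 fwd=0
After 3 (visit(D)): cur=D back=3 fwd=0
After 4 (visit(A)): cur=A back=4 fwd=0
After 5 (visit(K)): cur=K back=5 fwd=0
After 6 (back): cur=A back=4 fwd=1
After 7 (back): cur=D back=3 fwd=2
After 8 (visit(Y)): cur=Y back=4 fwd=0

Y 4 0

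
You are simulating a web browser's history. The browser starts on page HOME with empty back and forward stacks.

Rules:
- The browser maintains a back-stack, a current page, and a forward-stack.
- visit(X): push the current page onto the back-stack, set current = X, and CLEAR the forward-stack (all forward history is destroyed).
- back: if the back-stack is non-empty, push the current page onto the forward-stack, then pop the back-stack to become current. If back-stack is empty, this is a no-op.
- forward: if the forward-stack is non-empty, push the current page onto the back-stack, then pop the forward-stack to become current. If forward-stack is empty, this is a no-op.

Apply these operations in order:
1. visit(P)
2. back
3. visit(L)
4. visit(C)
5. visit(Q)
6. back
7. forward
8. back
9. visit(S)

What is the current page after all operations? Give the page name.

After 1 (visit(P)): cur=P back=1 fwd=0
After 2 (back): cur=HOME back=0 fwd=1
After 3 (visit(L)): cur=L back=1 fwd=0
After 4 (visit(C)): cur=C back=2 fwd=0
After 5 (visit(Q)): cur=Q back=3 fwd=0
After 6 (back): cur=C back=2 fwd=1
After 7 (forward): cur=Q back=3 fwd=0
After 8 (back): cur=C back=2 fwd=1
After 9 (visit(S)): cur=S back=3 fwd=0

Answer: S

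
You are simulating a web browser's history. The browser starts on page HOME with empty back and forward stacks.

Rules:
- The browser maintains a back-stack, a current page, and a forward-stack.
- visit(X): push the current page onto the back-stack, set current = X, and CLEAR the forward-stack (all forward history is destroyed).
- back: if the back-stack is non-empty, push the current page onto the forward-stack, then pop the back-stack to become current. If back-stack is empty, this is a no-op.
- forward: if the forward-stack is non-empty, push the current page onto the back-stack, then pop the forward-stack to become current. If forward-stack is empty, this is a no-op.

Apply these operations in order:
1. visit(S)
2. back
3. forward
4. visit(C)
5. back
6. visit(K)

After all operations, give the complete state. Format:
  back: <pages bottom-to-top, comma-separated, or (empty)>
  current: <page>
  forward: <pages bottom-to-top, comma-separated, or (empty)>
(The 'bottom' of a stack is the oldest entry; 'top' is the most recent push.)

After 1 (visit(S)): cur=S back=1 fwd=0
After 2 (back): cur=HOME back=0 fwd=1
After 3 (forward): cur=S back=1 fwd=0
After 4 (visit(C)): cur=C back=2 fwd=0
After 5 (back): cur=S back=1 fwd=1
After 6 (visit(K)): cur=K back=2 fwd=0

Answer: back: HOME,S
current: K
forward: (empty)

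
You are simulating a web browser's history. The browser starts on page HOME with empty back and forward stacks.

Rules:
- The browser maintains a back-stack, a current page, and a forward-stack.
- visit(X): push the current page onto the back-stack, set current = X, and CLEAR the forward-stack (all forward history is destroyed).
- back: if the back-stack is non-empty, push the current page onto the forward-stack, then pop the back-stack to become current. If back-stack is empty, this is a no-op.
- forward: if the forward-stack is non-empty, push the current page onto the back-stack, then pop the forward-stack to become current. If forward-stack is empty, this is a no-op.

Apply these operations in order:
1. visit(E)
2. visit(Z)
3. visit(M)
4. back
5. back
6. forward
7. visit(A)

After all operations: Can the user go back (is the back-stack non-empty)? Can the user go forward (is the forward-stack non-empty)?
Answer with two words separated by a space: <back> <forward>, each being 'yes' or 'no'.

Answer: yes no

Derivation:
After 1 (visit(E)): cur=E back=1 fwd=0
After 2 (visit(Z)): cur=Z back=2 fwd=0
After 3 (visit(M)): cur=M back=3 fwd=0
After 4 (back): cur=Z back=2 fwd=1
After 5 (back): cur=E back=1 fwd=2
After 6 (forward): cur=Z back=2 fwd=1
After 7 (visit(A)): cur=A back=3 fwd=0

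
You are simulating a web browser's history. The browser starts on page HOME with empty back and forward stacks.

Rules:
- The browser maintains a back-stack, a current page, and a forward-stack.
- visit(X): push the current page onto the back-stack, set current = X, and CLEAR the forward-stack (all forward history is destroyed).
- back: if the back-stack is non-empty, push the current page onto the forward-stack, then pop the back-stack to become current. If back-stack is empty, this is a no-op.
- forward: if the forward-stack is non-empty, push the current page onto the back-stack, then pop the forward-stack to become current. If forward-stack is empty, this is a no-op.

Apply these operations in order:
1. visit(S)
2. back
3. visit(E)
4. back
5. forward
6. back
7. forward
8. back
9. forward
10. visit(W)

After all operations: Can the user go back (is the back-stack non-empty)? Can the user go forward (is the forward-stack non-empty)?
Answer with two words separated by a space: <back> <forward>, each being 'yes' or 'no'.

Answer: yes no

Derivation:
After 1 (visit(S)): cur=S back=1 fwd=0
After 2 (back): cur=HOME back=0 fwd=1
After 3 (visit(E)): cur=E back=1 fwd=0
After 4 (back): cur=HOME back=0 fwd=1
After 5 (forward): cur=E back=1 fwd=0
After 6 (back): cur=HOME back=0 fwd=1
After 7 (forward): cur=E back=1 fwd=0
After 8 (back): cur=HOME back=0 fwd=1
After 9 (forward): cur=E back=1 fwd=0
After 10 (visit(W)): cur=W back=2 fwd=0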